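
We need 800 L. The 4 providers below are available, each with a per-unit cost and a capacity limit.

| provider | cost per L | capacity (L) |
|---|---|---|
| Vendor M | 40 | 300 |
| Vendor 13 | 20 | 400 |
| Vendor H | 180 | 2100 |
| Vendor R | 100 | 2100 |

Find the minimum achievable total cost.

30000

Fill from the cheapest provider first.
Take 400 from Vendor 13 at 20 — need 400 more.
Vendor M (40): use full 300 — 100 L to go.
Vendor R at 100: take 100 of its 2100 — requirement met.
Vendor H: unused.
Cost = 400×20 + 300×40 + 100×100 = 30000.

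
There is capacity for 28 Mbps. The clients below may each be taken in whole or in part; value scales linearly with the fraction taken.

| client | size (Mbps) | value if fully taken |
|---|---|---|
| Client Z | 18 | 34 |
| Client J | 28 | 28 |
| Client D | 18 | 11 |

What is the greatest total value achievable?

Best value per unit of size first: Client Z 34/18≈1.89, Client J 28/28≈1, Client D 11/18≈0.611.
All 18 Mbps of Client Z fit (value 34) → 10 remain.
10 Mbps left: a 10/28 share of Client J gives 28×10/28 = 10.
Total value = 44.

44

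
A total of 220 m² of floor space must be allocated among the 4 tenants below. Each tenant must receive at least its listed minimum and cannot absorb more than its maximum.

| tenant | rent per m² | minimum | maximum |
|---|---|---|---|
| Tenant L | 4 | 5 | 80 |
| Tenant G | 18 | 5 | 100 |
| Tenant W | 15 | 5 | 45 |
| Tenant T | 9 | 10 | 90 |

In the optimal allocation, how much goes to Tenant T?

70

Meeting every minimum uses 5+5+5+10 = 25 m², leaving 195.
Order the tenants by rent per m²: Tenant G 18 > Tenant W 15 > Tenant T 9 > Tenant L 4.
Tenant G takes 95 more to reach its cap of 100 ; 100 left.
Give Tenant W 40 more to hit its cap of 45 ; 60 left.
Only 60 left; Tenant T takes them to reach 70.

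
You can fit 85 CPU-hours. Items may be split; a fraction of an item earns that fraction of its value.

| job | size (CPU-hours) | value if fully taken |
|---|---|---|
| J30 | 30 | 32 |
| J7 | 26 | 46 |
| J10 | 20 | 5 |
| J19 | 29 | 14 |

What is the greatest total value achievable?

Best value per unit of size first: J7 46/26≈1.77, J30 32/30≈1.07, J19 14/29≈0.483, J10 5/20≈0.25.
All 26 CPU-hours of J7 fit (value 46) ; 59 remain.
All 30 CPU-hours of J30 fit (value 32) ; 29 remain.
J19: take in full, 29 CPU-hours for value 14 ; 0 left.
Total value = 92.

92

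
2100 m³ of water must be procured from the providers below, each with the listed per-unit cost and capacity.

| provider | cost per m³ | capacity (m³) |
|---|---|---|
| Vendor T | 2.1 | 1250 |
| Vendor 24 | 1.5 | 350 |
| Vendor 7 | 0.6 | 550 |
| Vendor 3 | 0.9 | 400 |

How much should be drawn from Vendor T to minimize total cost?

Cheapest first:
Vendor 7 (0.6): use full 550 → 1550 m³ to go.
Vendor 3 (0.9): use full 400 → 1150 m³ to go.
Take 350 from Vendor 24 at 1.5 → need 800 more.
Vendor T (2.1): take the remaining 800 → done.

800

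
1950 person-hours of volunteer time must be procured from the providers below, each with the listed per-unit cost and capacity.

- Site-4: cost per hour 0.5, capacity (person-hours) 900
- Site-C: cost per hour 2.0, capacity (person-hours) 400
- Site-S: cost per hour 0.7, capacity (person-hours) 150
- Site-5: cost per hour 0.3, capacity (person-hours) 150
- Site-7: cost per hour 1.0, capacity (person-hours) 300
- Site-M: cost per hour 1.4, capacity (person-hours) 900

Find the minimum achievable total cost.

1530

Cheapest first:
Take 150 from Site-5 at 0.3 ; need 1800 more.
Site-4 at 0.5: take all 900 person-hours ; 900 still needed.
Take 150 from Site-S at 0.7 ; need 750 more.
Site-7 at 1.0: take all 300 person-hours ; 450 still needed.
Site-M (1.4): take the remaining 450 ; done.
Site-C: unused.
Cost = 150×0.3 + 900×0.5 + 150×0.7 + 300×1.0 + 450×1.4 = 1530.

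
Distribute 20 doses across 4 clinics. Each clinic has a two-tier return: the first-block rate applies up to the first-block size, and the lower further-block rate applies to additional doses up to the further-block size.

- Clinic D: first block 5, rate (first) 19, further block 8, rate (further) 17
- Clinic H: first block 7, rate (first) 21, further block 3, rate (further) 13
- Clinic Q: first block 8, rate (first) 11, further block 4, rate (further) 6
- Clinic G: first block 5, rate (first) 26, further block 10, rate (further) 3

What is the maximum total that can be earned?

Treat each block as its own option and order by rate: Clinic G/first 26 > Clinic H/first 21 > Clinic D/first 19 > Clinic D/second 17 > Clinic H/second 13 > Clinic Q/first 11 > Clinic Q/second 6 > Clinic G/second 3.
Clinic G/first (26): +5 → 15 left.
Fill Clinic H first block (7 at 21) → 8 left.
Fill Clinic D first block (5 at 19) → 3 left.
Clinic D/second: +3 of 8 at 17; pool empty.
Total = 26×5 + 21×7 + 19×5 + 17×3 = 423.

423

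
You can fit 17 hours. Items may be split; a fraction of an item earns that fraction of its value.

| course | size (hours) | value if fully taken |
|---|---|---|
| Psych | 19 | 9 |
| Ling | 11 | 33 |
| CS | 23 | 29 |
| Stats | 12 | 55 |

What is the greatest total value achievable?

Rank by value-to-size ratio: Stats 55/12≈4.58, Ling 33/11≈3, CS 29/23≈1.26, Psych 9/19≈0.474.
All 12 hours of Stats fit (value 55) — 5 remain.
5 hours left: a 5/11 share of Ling gives 33×5/11 = 15.
Total value = 70.

70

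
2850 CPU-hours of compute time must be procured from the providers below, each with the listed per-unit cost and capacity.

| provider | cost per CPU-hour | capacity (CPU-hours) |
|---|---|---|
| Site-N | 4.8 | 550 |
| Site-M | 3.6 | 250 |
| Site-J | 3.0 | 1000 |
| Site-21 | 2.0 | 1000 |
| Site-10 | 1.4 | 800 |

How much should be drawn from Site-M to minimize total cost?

50

Use providers in increasing cost order.
Take 800 from Site-10 at 1.4 → need 2050 more.
Take 1000 from Site-21 at 2.0 → need 1050 more.
Site-J (3.0): use full 1000 → 50 CPU-hours to go.
Site-M at 3.6: take 50 of its 250 → requirement met.
Site-N: unused.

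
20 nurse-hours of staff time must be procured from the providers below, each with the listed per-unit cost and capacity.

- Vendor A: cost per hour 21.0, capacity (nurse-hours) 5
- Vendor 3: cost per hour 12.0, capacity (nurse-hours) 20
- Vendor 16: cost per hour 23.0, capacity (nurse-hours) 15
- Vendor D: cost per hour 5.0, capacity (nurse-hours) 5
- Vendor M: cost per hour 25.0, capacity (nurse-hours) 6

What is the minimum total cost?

205

Use providers in increasing cost order.
Take 5 from Vendor D at 5.0 → need 15 more.
Take 15 from Vendor 3 at 12.0 to finish.
Vendor A, Vendor 16, Vendor M: unused.
Cost = 5×5.0 + 15×12.0 = 205.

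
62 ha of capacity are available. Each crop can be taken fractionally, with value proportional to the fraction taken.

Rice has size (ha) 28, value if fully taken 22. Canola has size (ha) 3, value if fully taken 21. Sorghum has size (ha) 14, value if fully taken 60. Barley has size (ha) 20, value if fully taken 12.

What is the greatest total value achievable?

Best value per unit of size first: Canola 21/3≈7, Sorghum 60/14≈4.29, Rice 22/28≈0.786, Barley 12/20≈0.6.
Take all of Canola (3 ha, value 21) ; 59 ha left.
All 14 ha of Sorghum fit (value 60) ; 45 remain.
Rice: take in full, 28 ha for value 22 ; 17 left.
17 ha left: a 17/20 share of Barley gives 12×17/20 = 10.2.
Total value = 113.2.

113.2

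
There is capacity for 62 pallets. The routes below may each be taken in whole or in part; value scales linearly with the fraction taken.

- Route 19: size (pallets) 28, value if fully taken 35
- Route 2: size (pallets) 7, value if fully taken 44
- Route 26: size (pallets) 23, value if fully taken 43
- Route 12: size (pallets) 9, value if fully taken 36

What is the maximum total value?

151.75

Sort by value density: Route 2 44/7≈6.29, Route 12 36/9≈4, Route 26 43/23≈1.87, Route 19 35/28≈1.25.
Route 2: take in full, 7 pallets for value 44 ; 55 left.
All 9 pallets of Route 12 fit (value 36) ; 46 remain.
All 23 pallets of Route 26 fit (value 43) ; 23 remain.
Fill the last 23 pallets with part of Route 19: 23/28 of it earns 28.75.
Total value = 151.75.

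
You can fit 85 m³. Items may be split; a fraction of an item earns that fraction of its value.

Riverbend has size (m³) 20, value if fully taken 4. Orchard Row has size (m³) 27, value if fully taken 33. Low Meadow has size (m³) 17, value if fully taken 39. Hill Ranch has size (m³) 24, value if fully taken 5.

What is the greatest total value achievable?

80.4

Rank by value-to-size ratio: Low Meadow 39/17≈2.29, Orchard Row 33/27≈1.22, Hill Ranch 5/24≈0.208, Riverbend 4/20≈0.2.
Take all of Low Meadow (17 m³, value 39) → 68 m³ left.
All 27 m³ of Orchard Row fit (value 33) → 41 remain.
Take all of Hill Ranch (24 m³, value 5) → 17 m³ left.
17 m³ left: a 17/20 share of Riverbend gives 4×17/20 = 3.4.
Total value = 80.4.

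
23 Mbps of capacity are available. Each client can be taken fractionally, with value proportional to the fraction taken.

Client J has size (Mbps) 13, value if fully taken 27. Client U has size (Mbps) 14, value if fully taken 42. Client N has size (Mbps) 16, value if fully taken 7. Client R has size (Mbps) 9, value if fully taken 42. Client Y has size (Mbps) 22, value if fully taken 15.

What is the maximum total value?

Sort by value density: Client R 42/9≈4.67, Client U 42/14≈3, Client J 27/13≈2.08, Client Y 15/22≈0.682, Client N 7/16≈0.438.
All 9 Mbps of Client R fit (value 42) ; 14 remain.
Client U: take in full, 14 Mbps for value 42 ; 0 left.
Total value = 84.

84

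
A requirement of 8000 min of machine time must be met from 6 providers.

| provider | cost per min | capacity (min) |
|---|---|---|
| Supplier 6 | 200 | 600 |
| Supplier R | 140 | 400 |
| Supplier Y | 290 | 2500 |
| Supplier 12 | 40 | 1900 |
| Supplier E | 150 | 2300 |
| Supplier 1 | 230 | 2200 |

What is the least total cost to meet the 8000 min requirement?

1277000

Fill from the cheapest provider first.
Take 1900 from Supplier 12 at 40 ; need 6100 more.
Supplier R (140): use full 400 ; 5700 min to go.
Take 2300 from Supplier E at 150 ; need 3400 more.
Take 600 from Supplier 6 at 200 ; need 2800 more.
Take 2200 from Supplier 1 at 230 ; need 600 more.
Supplier Y at 290: take 600 of its 2500 ; requirement met.
Cost = 1900×40 + 400×140 + 2300×150 + 600×200 + 2200×230 + 600×290 = 1277000.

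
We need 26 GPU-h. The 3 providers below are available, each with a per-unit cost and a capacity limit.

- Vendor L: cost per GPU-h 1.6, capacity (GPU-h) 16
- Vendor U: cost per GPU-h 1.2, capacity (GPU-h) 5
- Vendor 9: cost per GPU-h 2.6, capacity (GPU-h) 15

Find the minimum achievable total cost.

44.6

Use providers in increasing cost order.
Vendor U (1.2): use full 5 — 21 GPU-h to go.
Vendor L (1.6): use full 16 — 5 GPU-h to go.
Vendor 9 (2.6): take the remaining 5 — done.
Cost = 5×1.2 + 16×1.6 + 5×2.6 = 44.6.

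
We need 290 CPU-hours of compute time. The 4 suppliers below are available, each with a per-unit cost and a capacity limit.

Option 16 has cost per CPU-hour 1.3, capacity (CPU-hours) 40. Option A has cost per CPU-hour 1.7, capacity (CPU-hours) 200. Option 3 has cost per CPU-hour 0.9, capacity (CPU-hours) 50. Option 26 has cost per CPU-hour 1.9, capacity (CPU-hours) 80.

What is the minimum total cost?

Cheapest first:
Take 50 from Option 3 at 0.9 → need 240 more.
Option 16 at 1.3: take all 40 CPU-hours → 200 still needed.
Take 200 from Option A at 1.7 → need 0 more.
Option 26: unused.
Cost = 50×0.9 + 40×1.3 + 200×1.7 = 437.

437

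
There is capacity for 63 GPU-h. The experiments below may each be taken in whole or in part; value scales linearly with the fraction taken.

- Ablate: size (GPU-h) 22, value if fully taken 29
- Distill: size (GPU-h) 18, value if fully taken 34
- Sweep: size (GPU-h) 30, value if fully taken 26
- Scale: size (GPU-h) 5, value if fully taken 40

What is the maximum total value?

Best value per unit of size first: Scale 40/5≈8, Distill 34/18≈1.89, Ablate 29/22≈1.32, Sweep 26/30≈0.867.
Take all of Scale (5 GPU-h, value 40) — 58 GPU-h left.
Distill: take in full, 18 GPU-h for value 34 — 40 left.
All 22 GPU-h of Ablate fit (value 29) — 18 remain.
Only 18 GPU-h remain; take 18/30 of Sweep for value 26×18/30 = 15.6.
Total value = 118.6.

118.6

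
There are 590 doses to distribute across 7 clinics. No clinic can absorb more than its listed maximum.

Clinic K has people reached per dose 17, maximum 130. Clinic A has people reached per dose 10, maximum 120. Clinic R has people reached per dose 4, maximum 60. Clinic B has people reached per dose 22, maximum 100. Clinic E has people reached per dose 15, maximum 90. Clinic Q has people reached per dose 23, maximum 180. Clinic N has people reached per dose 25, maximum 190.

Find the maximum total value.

Order the clinics by people reached per dose: Clinic N 25 > Clinic Q 23 > Clinic B 22 > Clinic K 17 > Clinic E 15 > Clinic A 10 > Clinic R 4.
Give Clinic N 190 to hit its cap of 190 → 400 left.
Clinic Q takes 180 to reach its cap of 180 → 220 left.
Clinic B: +100 to 100 (cap) → 120 left.
Clinic K has room for 130 but only 120 remain, so it gets 120.
Total = 17×120 + 22×100 + 23×180 + 25×190 = 13130.

13130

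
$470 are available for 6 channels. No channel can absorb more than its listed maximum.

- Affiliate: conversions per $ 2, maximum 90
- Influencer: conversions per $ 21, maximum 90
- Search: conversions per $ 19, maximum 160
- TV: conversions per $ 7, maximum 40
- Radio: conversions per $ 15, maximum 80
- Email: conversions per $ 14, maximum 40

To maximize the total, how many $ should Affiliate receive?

60

Order the channels by conversions per $: Influencer 21 > Search 19 > Radio 15 > Email 14 > TV 7 > Affiliate 2.
Give Influencer 90 to hit its cap of 90 — 380 left.
Search takes 160 to reach its cap of 160 — 220 left.
Give Radio 80 to hit its cap of 80 — 140 left.
Email: +40 to 40 (cap) — 100 left.
TV: +40 to 40 (cap) — 60 left.
Affiliate: +60 (room for 90) → 60. Pool exhausted.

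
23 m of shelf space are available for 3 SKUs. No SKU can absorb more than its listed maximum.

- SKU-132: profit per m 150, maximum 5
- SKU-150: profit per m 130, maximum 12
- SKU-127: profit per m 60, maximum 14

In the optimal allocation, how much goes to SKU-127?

6

Order the SKUs by profit per m: SKU-132 150 > SKU-150 130 > SKU-127 60.
SKU-132: +5 to 5 (cap) — 18 left.
Give SKU-150 12 to hit its cap of 12 — 6 left.
SKU-127 has room for 14 but only 6 remain, so it gets 6.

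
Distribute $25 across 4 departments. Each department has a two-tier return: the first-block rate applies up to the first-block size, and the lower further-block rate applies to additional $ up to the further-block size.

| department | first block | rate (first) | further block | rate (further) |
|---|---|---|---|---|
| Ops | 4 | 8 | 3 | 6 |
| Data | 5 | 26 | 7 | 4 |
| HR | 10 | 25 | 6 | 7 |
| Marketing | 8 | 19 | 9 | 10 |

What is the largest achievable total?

552

Order all 8 blocks by rate: Data/tier1 26 > HR/tier1 25 > Marketing/tier1 19 > Marketing/tier2 10 > Ops/tier1 8 > HR/tier2 7 > Ops/tier2 6 > Data/tier2 4.
Data tier1 at 26: fill all 5 ; 20 left.
HR/tier1 (25): +10 ; 10 left.
Fill Marketing tier1 block (8 at 19) ; 2 left.
Marketing tier2 at 10: only 2 left, fill 2.
Total = 26×5 + 25×10 + 19×8 + 10×2 = 552.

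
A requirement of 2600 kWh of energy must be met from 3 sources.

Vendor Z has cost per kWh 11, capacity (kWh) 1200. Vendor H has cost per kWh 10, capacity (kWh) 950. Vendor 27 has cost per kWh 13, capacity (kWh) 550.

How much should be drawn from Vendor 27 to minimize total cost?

450

Cheapest first:
Take 950 from Vendor H at 10 — need 1650 more.
Vendor Z (11): use full 1200 — 450 kWh to go.
Vendor 27 (13): take the remaining 450 — done.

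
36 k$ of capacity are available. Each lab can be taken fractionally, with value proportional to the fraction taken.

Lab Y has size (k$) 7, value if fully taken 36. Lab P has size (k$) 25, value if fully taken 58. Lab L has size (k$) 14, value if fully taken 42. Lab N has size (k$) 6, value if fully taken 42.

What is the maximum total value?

140.88

Sort by value density: Lab N 42/6≈7, Lab Y 36/7≈5.14, Lab L 42/14≈3, Lab P 58/25≈2.32.
Lab N: take in full, 6 k$ for value 42 ; 30 left.
All 7 k$ of Lab Y fit (value 36) ; 23 remain.
Take all of Lab L (14 k$, value 42) ; 9 k$ left.
Only 9 k$ remain; take 9/25 of Lab P for value 58×9/25 = 20.88.
Total value = 140.88.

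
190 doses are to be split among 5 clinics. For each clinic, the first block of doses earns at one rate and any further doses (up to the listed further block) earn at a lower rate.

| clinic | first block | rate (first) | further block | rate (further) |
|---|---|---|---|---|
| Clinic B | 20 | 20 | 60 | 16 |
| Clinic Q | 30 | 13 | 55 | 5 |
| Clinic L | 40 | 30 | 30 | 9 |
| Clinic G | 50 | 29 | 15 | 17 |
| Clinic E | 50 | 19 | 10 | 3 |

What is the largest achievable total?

Order all 10 blocks by rate: Clinic L/first 30 > Clinic G/first 29 > Clinic B/first 20 > Clinic E/first 19 > Clinic G/second 17 > Clinic B/second 16 > Clinic Q/first 13 > Clinic L/second 9 > Clinic Q/second 5 > Clinic E/second 3.
Fill Clinic L first block (40 at 30) ; 150 left.
Clinic G first at 29: fill all 50 ; 100 left.
Clinic B/first (20): +20 ; 80 left.
Fill Clinic E first block (50 at 19) ; 30 left.
Fill Clinic G second block (15 at 17) ; 15 left.
Clinic B second at 16: only 15 left, fill 15.
Total = 30×40 + 29×50 + 20×20 + 19×50 + 17×15 + 16×15 = 4495.

4495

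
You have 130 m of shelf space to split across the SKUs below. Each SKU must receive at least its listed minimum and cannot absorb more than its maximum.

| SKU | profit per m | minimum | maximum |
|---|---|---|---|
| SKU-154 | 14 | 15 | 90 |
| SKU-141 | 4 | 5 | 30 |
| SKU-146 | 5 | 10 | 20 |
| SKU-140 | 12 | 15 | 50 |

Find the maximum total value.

1630

Meeting every minimum uses 15+5+10+15 = 45 m, leaving 85.
Order the SKUs by profit per m: SKU-154 14 > SKU-140 12 > SKU-146 5 > SKU-141 4.
SKU-154: +75 to 90 (cap) — 10 left.
SKU-140 has room for 35 more but only 10 remain, so it gets 25.
Total = 14×90 + 4×5 + 5×10 + 12×25 = 1630.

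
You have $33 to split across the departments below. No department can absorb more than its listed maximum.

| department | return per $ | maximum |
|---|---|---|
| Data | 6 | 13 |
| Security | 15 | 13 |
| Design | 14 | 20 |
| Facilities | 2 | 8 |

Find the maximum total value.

475

Order the departments by return per $: Security 15 > Design 14 > Data 6 > Facilities 2.
Security: +13 to 13 (cap) — 20 left.
Design takes 20 to reach its cap of 20 — 0 left.
Total = 15×13 + 14×20 = 475.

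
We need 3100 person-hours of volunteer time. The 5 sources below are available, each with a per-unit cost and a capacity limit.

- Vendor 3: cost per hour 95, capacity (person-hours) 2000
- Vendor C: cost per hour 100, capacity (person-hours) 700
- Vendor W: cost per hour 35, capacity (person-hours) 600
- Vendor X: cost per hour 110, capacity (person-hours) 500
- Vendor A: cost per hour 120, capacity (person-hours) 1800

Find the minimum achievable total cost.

261000

Cheapest first:
Vendor W at 35: take all 600 person-hours ; 2500 still needed.
Vendor 3 at 95: take all 2000 person-hours ; 500 still needed.
Take 500 from Vendor C at 100 to finish.
Vendor X, Vendor A: unused.
Cost = 600×35 + 2000×95 + 500×100 = 261000.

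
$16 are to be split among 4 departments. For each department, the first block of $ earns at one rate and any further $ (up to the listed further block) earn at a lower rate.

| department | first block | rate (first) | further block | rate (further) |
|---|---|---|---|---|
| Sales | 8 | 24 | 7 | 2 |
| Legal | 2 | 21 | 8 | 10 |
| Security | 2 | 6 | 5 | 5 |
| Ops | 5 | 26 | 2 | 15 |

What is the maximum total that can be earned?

379

Rank every tier by rate: Ops/tier1 26 > Sales/tier1 24 > Legal/tier1 21 > Ops/tier2 15 > Legal/tier2 10 > Security/tier1 6 > Security/tier2 5 > Sales/tier2 2.
Fill Ops tier1 block (5 at 26) ; 11 left.
Sales tier1 at 24: fill all 8 ; 3 left.
Legal/tier1 (21): +2 ; 1 left.
Ops tier2 at 15: only 1 left, fill 1.
Total = 26×5 + 24×8 + 21×2 + 15×1 = 379.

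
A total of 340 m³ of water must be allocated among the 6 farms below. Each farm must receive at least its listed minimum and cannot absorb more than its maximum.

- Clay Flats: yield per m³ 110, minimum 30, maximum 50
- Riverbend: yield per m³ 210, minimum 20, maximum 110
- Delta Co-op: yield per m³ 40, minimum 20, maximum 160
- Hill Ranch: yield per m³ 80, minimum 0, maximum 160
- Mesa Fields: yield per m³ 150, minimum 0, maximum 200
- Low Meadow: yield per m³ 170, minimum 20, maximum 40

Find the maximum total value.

55000

Meeting every minimum uses 30+20+20+0+0+20 = 90 m³, leaving 250.
Rank by yield per m³: Riverbend 210 > Low Meadow 170 > Mesa Fields 150 > Clay Flats 110 > Hill Ranch 80 > Delta Co-op 40.
Riverbend: +90 to 110 (cap) → 160 left.
Low Meadow: +20 to 40 (cap) → 140 left.
Mesa Fields has room for 200 more but only 140 remain, so it gets 140.
Total = 110×30 + 210×110 + 40×20 + 150×140 + 170×40 = 55000.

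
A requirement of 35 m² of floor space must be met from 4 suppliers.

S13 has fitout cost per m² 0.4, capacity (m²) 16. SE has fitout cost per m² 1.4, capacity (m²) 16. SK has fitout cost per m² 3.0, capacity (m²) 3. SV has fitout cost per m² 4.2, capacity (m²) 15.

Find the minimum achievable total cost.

37.8

Cheapest first:
Take 16 from S13 at 0.4 → need 19 more.
Take 16 from SE at 1.4 → need 3 more.
SK (3.0): use full 3 → 0 m² to go.
SV: unused.
Cost = 16×0.4 + 16×1.4 + 3×3.0 = 37.8.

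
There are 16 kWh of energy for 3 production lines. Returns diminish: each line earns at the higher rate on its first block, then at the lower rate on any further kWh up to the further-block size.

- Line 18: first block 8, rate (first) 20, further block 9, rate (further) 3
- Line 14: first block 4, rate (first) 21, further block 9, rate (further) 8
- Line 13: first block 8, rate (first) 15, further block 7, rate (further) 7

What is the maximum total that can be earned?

Rank every tier by rate: Line 14/T1 21 > Line 18/T1 20 > Line 13/T1 15 > Line 14/T2 8 > Line 13/T2 7 > Line 18/T2 3.
Line 14/T1 (21): +4 — 12 left.
Line 18 T1 at 20: fill all 8 — 4 left.
Line 13 T1 at 15: only 4 left, fill 4.
Total = 21×4 + 20×8 + 15×4 = 304.

304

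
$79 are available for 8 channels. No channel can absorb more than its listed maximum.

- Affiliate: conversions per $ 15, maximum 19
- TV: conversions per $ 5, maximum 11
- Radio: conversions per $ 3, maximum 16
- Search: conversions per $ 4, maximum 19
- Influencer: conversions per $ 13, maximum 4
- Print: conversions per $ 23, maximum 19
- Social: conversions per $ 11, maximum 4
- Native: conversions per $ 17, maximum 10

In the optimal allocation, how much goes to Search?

Rank by conversions per $: Print 23 > Native 17 > Affiliate 15 > Influencer 13 > Social 11 > TV 5 > Search 4 > Radio 3.
Print: +19 to 19 (cap) ; 60 left.
Give Native 10 to hit its cap of 10 ; 50 left.
Affiliate takes 19 to reach its cap of 19 ; 31 left.
Influencer: +4 to 4 (cap) ; 27 left.
Give Social 4 to hit its cap of 4 ; 23 left.
TV: +11 to 11 (cap) ; 12 left.
Only 12 left; Search takes them to reach 12.

12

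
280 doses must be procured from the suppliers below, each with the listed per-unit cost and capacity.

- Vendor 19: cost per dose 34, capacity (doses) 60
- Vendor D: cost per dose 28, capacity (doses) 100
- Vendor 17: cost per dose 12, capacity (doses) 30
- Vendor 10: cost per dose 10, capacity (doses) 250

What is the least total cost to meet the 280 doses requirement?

Fill from the cheapest supplier first.
Vendor 10 (10): use full 250 → 30 doses to go.
Vendor 17 at 12: take all 30 doses → 0 still needed.
Vendor D, Vendor 19: unused.
Cost = 250×10 + 30×12 = 2860.

2860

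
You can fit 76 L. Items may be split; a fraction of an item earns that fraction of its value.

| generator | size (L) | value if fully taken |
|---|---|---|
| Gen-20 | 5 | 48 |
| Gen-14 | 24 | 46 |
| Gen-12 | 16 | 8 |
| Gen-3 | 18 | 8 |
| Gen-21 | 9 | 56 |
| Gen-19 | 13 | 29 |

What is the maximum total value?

191

Best value per unit of size first: Gen-20 48/5≈9.6, Gen-21 56/9≈6.22, Gen-19 29/13≈2.23, Gen-14 46/24≈1.92, Gen-12 8/16≈0.5, Gen-3 8/18≈0.444.
Take all of Gen-20 (5 L, value 48) ; 71 L left.
Gen-21: take in full, 9 L for value 56 ; 62 left.
Take all of Gen-19 (13 L, value 29) ; 49 L left.
All 24 L of Gen-14 fit (value 46) ; 25 remain.
Gen-12: take in full, 16 L for value 8 ; 9 left.
9 L left: a 9/18 share of Gen-3 gives 8×9/18 = 4.
Total value = 191.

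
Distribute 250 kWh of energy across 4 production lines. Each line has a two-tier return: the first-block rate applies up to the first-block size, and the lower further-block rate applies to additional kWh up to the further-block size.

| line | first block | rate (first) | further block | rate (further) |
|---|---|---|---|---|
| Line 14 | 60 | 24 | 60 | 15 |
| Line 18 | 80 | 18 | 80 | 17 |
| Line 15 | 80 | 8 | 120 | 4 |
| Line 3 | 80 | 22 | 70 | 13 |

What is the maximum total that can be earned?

5150

Treat each block as its own option and order by rate: Line 14/tier1 24 > Line 3/tier1 22 > Line 18/tier1 18 > Line 18/tier2 17 > Line 14/tier2 15 > Line 3/tier2 13 > Line 15/tier1 8 > Line 15/tier2 4.
Line 14 tier1 at 24: fill all 60 → 190 left.
Line 3 tier1 at 22: fill all 80 → 110 left.
Line 18/tier1 (18): +80 → 30 left.
Line 18/tier2: +30 of 80 at 17; pool empty.
Total = 24×60 + 22×80 + 18×80 + 17×30 = 5150.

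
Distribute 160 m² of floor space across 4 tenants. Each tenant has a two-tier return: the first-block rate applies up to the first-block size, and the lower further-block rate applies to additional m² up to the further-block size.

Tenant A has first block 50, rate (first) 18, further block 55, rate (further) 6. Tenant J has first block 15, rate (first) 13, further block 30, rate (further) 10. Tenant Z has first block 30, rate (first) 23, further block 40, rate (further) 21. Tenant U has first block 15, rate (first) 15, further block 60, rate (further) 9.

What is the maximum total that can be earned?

Treat each block as its own option and order by rate: Tenant Z/first 23 > Tenant Z/second 21 > Tenant A/first 18 > Tenant U/first 15 > Tenant J/first 13 > Tenant J/second 10 > Tenant U/second 9 > Tenant A/second 6.
Tenant Z first at 23: fill all 30 — 130 left.
Tenant Z/second (21): +40 — 90 left.
Tenant A/first (18): +50 — 40 left.
Fill Tenant U first block (15 at 15) — 25 left.
Tenant J/first (13): +15 — 10 left.
10 remain; put them into Tenant J second at 10.
Total = 23×30 + 21×40 + 18×50 + 15×15 + 13×15 + 10×10 = 2950.

2950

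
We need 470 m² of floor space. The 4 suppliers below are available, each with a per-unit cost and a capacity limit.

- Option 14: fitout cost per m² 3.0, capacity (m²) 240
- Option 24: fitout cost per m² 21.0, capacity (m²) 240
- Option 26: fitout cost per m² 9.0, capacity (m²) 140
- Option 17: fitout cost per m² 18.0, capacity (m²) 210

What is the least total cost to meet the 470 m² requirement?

3600

Fill from the cheapest supplier first.
Take 240 from Option 14 at 3.0 — need 230 more.
Take 140 from Option 26 at 9.0 — need 90 more.
Take 90 from Option 17 at 18.0 to finish.
Option 24: unused.
Cost = 240×3.0 + 140×9.0 + 90×18.0 = 3600.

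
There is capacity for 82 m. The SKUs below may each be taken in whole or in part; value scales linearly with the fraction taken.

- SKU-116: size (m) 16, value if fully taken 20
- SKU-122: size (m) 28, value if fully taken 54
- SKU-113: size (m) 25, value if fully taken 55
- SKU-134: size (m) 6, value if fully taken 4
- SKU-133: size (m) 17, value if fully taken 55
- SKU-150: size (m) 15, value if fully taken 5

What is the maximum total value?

179

Sort by value density: SKU-133 55/17≈3.24, SKU-113 55/25≈2.2, SKU-122 54/28≈1.93, SKU-116 20/16≈1.25, SKU-134 4/6≈0.667, SKU-150 5/15≈0.333.
All 17 m of SKU-133 fit (value 55) — 65 remain.
All 25 m of SKU-113 fit (value 55) — 40 remain.
SKU-122: take in full, 28 m for value 54 — 12 left.
Only 12 m remain; take 12/16 of SKU-116 for value 20×12/16 = 15.
Total value = 179.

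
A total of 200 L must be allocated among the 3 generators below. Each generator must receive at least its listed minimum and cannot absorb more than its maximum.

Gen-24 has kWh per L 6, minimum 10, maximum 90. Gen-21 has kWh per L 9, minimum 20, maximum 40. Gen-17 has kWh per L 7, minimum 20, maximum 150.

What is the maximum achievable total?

Meeting every minimum uses 10+20+20 = 50 L, leaving 150.
Highest kWh per L first: Gen-21 9 > Gen-17 7 > Gen-24 6.
Give Gen-21 20 more to hit its cap of 40 → 130 left.
Give Gen-17 130 more to hit its cap of 150 → 0 left.
Total = 6×10 + 9×40 + 7×150 = 1470.

1470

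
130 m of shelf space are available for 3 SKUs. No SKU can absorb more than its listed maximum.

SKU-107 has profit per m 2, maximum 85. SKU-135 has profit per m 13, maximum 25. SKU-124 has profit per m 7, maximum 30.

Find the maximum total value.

Rank by profit per m: SKU-135 13 > SKU-124 7 > SKU-107 2.
SKU-135 takes 25 to reach its cap of 25 — 105 left.
SKU-124: +30 to 30 (cap) — 75 left.
SKU-107 has room for 85 but only 75 remain, so it gets 75.
Total = 2×75 + 13×25 + 7×30 = 685.

685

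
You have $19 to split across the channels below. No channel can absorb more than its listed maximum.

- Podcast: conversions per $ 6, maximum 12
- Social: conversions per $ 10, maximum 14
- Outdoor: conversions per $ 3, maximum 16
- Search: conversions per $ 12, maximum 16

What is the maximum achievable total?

222

Rank by conversions per $: Search 12 > Social 10 > Podcast 6 > Outdoor 3.
Search: +16 to 16 (cap) — 3 left.
Social: +3 (room for 14) → 3. Pool exhausted.
Total = 10×3 + 12×16 = 222.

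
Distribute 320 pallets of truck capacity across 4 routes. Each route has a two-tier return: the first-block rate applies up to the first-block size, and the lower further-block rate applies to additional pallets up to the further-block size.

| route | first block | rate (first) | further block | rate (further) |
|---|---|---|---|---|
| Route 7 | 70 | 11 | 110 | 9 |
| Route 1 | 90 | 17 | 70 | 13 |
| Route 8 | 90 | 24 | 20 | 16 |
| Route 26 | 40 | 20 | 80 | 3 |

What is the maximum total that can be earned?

Treat each block as its own option and order by rate: Route 8/tier1 24 > Route 26/tier1 20 > Route 1/tier1 17 > Route 8/tier2 16 > Route 1/tier2 13 > Route 7/tier1 11 > Route 7/tier2 9 > Route 26/tier2 3.
Fill Route 8 tier1 block (90 at 24) ; 230 left.
Fill Route 26 tier1 block (40 at 20) ; 190 left.
Route 1 tier1 at 17: fill all 90 ; 100 left.
Route 8/tier2 (16): +20 ; 80 left.
Route 1 tier2 at 13: fill all 70 ; 10 left.
Route 7 tier1 at 11: only 10 left, fill 10.
Total = 24×90 + 20×40 + 17×90 + 16×20 + 13×70 + 11×10 = 5830.

5830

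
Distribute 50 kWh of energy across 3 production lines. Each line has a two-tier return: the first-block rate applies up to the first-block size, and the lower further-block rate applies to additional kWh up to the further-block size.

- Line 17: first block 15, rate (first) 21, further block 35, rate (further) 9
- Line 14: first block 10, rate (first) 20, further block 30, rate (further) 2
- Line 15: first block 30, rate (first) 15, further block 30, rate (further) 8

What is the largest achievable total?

890

Rank every tier by rate: Line 17/T1 21 > Line 14/T1 20 > Line 15/T1 15 > Line 17/T2 9 > Line 15/T2 8 > Line 14/T2 2.
Fill Line 17 T1 block (15 at 21) ; 35 left.
Line 14/T1 (20): +10 ; 25 left.
Line 15 T1 at 15: only 25 left, fill 25.
Total = 21×15 + 20×10 + 15×25 = 890.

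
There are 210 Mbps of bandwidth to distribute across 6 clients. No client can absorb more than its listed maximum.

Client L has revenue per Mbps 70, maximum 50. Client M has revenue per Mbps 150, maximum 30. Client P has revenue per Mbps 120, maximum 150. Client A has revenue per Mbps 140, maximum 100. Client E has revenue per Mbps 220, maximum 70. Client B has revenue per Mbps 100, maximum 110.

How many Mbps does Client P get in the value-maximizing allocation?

Highest revenue per Mbps first: Client E 220 > Client M 150 > Client A 140 > Client P 120 > Client B 100 > Client L 70.
Client E takes 70 to reach its cap of 70 → 140 left.
Give Client M 30 to hit its cap of 30 → 110 left.
Client A: +100 to 100 (cap) → 10 left.
Client P: +10 (room for 150) → 10. Pool exhausted.

10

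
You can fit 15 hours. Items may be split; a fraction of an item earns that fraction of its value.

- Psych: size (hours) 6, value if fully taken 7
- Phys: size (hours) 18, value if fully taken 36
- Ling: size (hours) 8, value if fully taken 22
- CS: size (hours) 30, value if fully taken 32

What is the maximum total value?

36

Sort by value density: Ling 22/8≈2.75, Phys 36/18≈2, Psych 7/6≈1.17, CS 32/30≈1.07.
Ling: take in full, 8 hours for value 22 → 7 left.
7 hours left: a 7/18 share of Phys gives 36×7/18 = 14.
Total value = 36.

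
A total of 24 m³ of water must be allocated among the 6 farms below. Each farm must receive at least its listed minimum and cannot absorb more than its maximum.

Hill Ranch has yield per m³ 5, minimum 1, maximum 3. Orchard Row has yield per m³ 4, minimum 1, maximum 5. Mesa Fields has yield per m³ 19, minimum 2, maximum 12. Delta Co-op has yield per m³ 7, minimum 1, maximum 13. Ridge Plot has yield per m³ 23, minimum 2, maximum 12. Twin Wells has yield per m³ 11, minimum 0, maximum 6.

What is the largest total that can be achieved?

Meeting every minimum uses 1+1+2+1+2+0 = 7 m³, leaving 17.
Highest yield per m³ first: Ridge Plot 23 > Mesa Fields 19 > Twin Wells 11 > Delta Co-op 7 > Hill Ranch 5 > Orchard Row 4.
Give Ridge Plot 10 more to hit its cap of 12 — 7 left.
Only 7 left; Mesa Fields takes them to reach 9.
Total = 5×1 + 4×1 + 19×9 + 7×1 + 23×12 = 463.

463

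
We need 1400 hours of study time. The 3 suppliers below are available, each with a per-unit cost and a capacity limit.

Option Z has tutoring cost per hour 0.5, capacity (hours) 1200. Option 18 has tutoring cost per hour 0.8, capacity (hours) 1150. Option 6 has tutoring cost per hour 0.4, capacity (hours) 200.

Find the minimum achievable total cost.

Cheapest first:
Take 200 from Option 6 at 0.4 — need 1200 more.
Option Z at 0.5: take all 1200 hours — 0 still needed.
Option 18: unused.
Cost = 200×0.4 + 1200×0.5 = 680.

680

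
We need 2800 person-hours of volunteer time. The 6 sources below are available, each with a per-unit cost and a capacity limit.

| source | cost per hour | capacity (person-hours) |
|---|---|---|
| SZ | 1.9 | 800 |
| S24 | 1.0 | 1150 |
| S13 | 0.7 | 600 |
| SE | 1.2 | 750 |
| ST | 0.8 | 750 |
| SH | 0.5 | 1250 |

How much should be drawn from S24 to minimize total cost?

Cheapest first:
SH (0.5): use full 1250 ; 1550 person-hours to go.
Take 600 from S13 at 0.7 ; need 950 more.
ST at 0.8: take all 750 person-hours ; 200 still needed.
Take 200 from S24 at 1.0 to finish.
SE, SZ: unused.

200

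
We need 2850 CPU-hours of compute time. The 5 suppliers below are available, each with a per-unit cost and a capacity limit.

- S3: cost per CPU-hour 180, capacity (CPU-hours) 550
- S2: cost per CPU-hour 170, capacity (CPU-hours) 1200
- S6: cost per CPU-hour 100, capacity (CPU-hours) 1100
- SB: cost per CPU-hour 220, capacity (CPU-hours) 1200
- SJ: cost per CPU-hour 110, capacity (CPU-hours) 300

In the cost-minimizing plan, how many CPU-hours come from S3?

250

Use suppliers in increasing cost order.
Take 1100 from S6 at 100 ; need 1750 more.
Take 300 from SJ at 110 ; need 1450 more.
Take 1200 from S2 at 170 ; need 250 more.
Take 250 from S3 at 180 to finish.
SB: unused.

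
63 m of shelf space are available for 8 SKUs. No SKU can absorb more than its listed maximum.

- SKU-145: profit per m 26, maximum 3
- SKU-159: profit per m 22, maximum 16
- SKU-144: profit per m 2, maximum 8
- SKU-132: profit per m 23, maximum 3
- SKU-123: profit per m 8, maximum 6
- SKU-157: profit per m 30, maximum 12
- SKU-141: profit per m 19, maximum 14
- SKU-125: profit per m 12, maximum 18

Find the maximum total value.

1305

Highest profit per m first: SKU-157 30 > SKU-145 26 > SKU-132 23 > SKU-159 22 > SKU-141 19 > SKU-125 12 > SKU-123 8 > SKU-144 2.
SKU-157: +12 to 12 (cap) ; 51 left.
Give SKU-145 3 to hit its cap of 3 ; 48 left.
SKU-132: +3 to 3 (cap) ; 45 left.
SKU-159: +16 to 16 (cap) ; 29 left.
Give SKU-141 14 to hit its cap of 14 ; 15 left.
SKU-125: +15 (room for 18) → 15. Pool exhausted.
Total = 26×3 + 22×16 + 23×3 + 30×12 + 19×14 + 12×15 = 1305.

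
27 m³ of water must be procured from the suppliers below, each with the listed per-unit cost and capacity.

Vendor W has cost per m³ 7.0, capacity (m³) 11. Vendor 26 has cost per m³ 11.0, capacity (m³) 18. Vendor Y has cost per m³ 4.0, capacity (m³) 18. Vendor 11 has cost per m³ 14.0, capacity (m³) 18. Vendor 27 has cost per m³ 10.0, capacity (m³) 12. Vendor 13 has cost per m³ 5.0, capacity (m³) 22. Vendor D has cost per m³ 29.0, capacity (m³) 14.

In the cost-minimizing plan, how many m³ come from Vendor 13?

Fill from the cheapest supplier first.
Vendor Y at 4.0: take all 18 m³ — 9 still needed.
Vendor 13 at 5.0: take 9 of its 22 — requirement met.
Vendor W, Vendor 27, Vendor 26, Vendor 11, Vendor D: unused.

9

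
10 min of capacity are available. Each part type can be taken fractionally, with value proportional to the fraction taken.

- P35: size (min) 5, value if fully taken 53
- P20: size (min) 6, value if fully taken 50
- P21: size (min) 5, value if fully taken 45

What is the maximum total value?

98

Sort by value density: P35 53/5≈10.6, P21 45/5≈9, P20 50/6≈8.33.
All 5 min of P35 fit (value 53) — 5 remain.
Take all of P21 (5 min, value 45) — 0 min left.
Total value = 98.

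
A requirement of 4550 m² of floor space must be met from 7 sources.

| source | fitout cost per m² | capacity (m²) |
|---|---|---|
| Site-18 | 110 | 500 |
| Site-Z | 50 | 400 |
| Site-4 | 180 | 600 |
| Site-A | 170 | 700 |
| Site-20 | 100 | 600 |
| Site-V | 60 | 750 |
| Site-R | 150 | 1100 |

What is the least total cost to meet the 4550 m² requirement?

Cheapest first:
Site-Z (50): use full 400 → 4150 m² to go.
Site-V (60): use full 750 → 3400 m² to go.
Site-20 (100): use full 600 → 2800 m² to go.
Take 500 from Site-18 at 110 → need 2300 more.
Site-R at 150: take all 1100 m² → 1200 still needed.
Site-A (170): use full 700 → 500 m² to go.
Take 500 from Site-4 at 180 to finish.
Cost = 400×50 + 750×60 + 600×100 + 500×110 + 1100×150 + 700×170 + 500×180 = 554000.

554000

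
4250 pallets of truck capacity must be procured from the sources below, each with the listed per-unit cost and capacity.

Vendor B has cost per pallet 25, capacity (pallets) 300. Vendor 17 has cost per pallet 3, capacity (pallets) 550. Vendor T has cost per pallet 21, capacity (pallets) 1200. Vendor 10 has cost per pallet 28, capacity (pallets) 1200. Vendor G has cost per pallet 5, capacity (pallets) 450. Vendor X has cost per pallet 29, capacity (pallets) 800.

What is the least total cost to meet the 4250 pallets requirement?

86150

Cheapest first:
Take 550 from Vendor 17 at 3 ; need 3700 more.
Take 450 from Vendor G at 5 ; need 3250 more.
Vendor T (21): use full 1200 ; 2050 pallets to go.
Take 300 from Vendor B at 25 ; need 1750 more.
Vendor 10 (28): use full 1200 ; 550 pallets to go.
Vendor X at 29: take 550 of its 800 ; requirement met.
Cost = 550×3 + 450×5 + 1200×21 + 300×25 + 1200×28 + 550×29 = 86150.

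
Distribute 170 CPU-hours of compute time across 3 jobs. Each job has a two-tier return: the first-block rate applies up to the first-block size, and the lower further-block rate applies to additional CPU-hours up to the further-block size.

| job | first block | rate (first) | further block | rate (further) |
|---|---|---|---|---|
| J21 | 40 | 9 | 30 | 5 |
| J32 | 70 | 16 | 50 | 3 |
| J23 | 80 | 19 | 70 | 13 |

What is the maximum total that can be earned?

2900

Order all 6 blocks by rate: J23/tier1 19 > J32/tier1 16 > J23/tier2 13 > J21/tier1 9 > J21/tier2 5 > J32/tier2 3.
J23 tier1 at 19: fill all 80 — 90 left.
Fill J32 tier1 block (70 at 16) — 20 left.
J23 tier2 at 13: only 20 left, fill 20.
Total = 19×80 + 16×70 + 13×20 = 2900.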